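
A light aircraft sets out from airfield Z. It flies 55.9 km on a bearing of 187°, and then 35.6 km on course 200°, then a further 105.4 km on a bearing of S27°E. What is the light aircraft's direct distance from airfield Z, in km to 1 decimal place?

185.1 km

Leg 1 (187°, 55.9 km): east 55.9 sin 187° = -6.81, north 55.9 cos 187° = -55.48
Leg 2 (200°, 35.6 km): east 35.6 sin 200° = -12.18, north 35.6 cos 200° = -33.45
Leg 3 (S27°E, 105.4 km): east 105.4 sin 153° = 47.85, north 105.4 cos 153° = -93.91
Net: 28.86 east, -182.85 north. Distance = √((28.86)² + (-182.85)²) = 185.112 km.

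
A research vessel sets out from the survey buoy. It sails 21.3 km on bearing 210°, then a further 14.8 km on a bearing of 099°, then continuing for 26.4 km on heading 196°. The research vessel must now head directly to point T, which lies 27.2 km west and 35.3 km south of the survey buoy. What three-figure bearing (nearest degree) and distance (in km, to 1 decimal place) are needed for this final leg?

Leg 1 (210°, 21.3 km): east 21.3 sin 210° = -10.65, north 21.3 cos 210° = -18.45
Leg 2 (099°, 14.8 km): east 14.8 sin 99° = 14.62, north 14.8 cos 99° = -2.32
Leg 3 (196°, 26.4 km): east 26.4 sin 196° = -7.28, north 26.4 cos 196° = -25.38
Current position: (-3.31, -46.14). Target: (-27.2, -35.3). Remaining: Δeast = -23.89, Δnorth = 10.84.
Bearing = atan2(-23.89, 10.84) mod 360° = 294.40°; distance = √((-23.89)² + (10.84)²) = 26.235 km.

294°, 26.2 km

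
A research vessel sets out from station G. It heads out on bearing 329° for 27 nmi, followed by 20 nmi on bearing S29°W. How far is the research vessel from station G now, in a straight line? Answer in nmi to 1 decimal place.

Leg 1 (329°, 27 nmi): east 27 sin 329° = -13.91, north 27 cos 329° = 23.14
Leg 2 (S29°W, 20 nmi): east 20 sin 209° = -9.70, north 20 cos 209° = -17.49
Net: -23.60 east, 5.65 north. Distance = √((-23.60)² + (5.65)²) = 24.269 nmi.

24.3 nmi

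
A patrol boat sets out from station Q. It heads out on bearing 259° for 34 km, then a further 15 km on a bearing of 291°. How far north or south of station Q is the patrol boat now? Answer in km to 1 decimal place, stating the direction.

1.1 km south

Leg 1 (259°, 34 km): east 34 sin 259° = -33.38, north 34 cos 259° = -6.49
Leg 2 (291°, 15 km): east 15 sin 291° = -14.00, north 15 cos 291° = 5.38
Net north component: -1.11 km.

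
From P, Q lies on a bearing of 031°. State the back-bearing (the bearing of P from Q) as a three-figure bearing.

211°

Back-bearing = 031° + 180° = 211°.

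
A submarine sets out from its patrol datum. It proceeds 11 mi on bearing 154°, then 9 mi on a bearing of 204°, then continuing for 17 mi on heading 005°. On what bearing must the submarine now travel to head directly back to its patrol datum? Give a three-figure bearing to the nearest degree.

Leg 1 (154°, 11 mi): east 11 sin 154° = 4.82, north 11 cos 154° = -9.89
Leg 2 (204°, 9 mi): east 9 sin 204° = -3.66, north 9 cos 204° = -8.22
Leg 3 (005°, 17 mi): east 17 sin 5° = 1.48, north 17 cos 5° = 16.94
Net displacement: 2.64 east, -1.17 north. Direction back to start is (-2.64, 1.17): bearing = atan2(-2.64, 1.17) mod 360° = 293.94° ≈ 294°.

294°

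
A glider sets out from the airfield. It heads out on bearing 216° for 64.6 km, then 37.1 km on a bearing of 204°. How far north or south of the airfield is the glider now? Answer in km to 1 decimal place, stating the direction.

86.2 km south

Leg 1 (216°, 64.6 km): east 64.6 sin 216° = -37.97, north 64.6 cos 216° = -52.26
Leg 2 (204°, 37.1 km): east 37.1 sin 204° = -15.09, north 37.1 cos 204° = -33.89
Net north component: -86.16 km.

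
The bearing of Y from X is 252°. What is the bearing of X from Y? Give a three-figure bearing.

Back-bearing = 252° − 180° = 072°.

072°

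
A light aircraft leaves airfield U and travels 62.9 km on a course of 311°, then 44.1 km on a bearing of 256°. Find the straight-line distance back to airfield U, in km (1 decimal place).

Leg 1 (311°, 62.9 km): east 62.9 sin 311° = -47.47, north 62.9 cos 311° = 41.27
Leg 2 (256°, 44.1 km): east 44.1 sin 256° = -42.79, north 44.1 cos 256° = -10.67
Net: -90.26 east, 30.60 north. Distance = √((-90.26)² + (30.60)²) = 95.306 km.

95.3 km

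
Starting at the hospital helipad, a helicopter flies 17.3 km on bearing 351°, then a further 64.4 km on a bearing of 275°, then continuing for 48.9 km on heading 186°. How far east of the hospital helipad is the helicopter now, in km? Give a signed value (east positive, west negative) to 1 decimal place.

Leg 1 (351°, 17.3 km): east 17.3 sin 351° = -2.71, north 17.3 cos 351° = 17.09
Leg 2 (275°, 64.4 km): east 64.4 sin 275° = -64.15, north 64.4 cos 275° = 5.61
Leg 3 (186°, 48.9 km): east 48.9 sin 186° = -5.11, north 48.9 cos 186° = -48.63
Net east component: -71.97 km.

-72.0 km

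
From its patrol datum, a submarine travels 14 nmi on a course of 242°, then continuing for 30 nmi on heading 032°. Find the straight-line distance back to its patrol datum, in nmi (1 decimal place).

Leg 1 (242°, 14 nmi): east 14 sin 242° = -12.36, north 14 cos 242° = -6.57
Leg 2 (032°, 30 nmi): east 30 sin 32° = 15.90, north 30 cos 32° = 25.44
Net: 3.54 east, 18.87 north. Distance = √((3.54)² + (18.87)²) = 19.197 nmi.

19.2 nmi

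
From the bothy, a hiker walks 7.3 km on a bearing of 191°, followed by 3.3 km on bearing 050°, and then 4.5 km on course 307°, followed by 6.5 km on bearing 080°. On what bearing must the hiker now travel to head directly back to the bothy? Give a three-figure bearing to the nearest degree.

Leg 1 (191°, 7.3 km): east 7.3 sin 191° = -1.39, north 7.3 cos 191° = -7.17
Leg 2 (050°, 3.3 km): east 3.3 sin 50° = 2.53, north 3.3 cos 50° = 2.12
Leg 3 (307°, 4.5 km): east 4.5 sin 307° = -3.59, north 4.5 cos 307° = 2.71
Leg 4 (080°, 6.5 km): east 6.5 sin 80° = 6.40, north 6.5 cos 80° = 1.13
Net displacement: 3.94 east, -1.21 north. Direction back to start is (-3.94, 1.21): bearing = atan2(-3.94, 1.21) mod 360° = 287.03° ≈ 287°.

287°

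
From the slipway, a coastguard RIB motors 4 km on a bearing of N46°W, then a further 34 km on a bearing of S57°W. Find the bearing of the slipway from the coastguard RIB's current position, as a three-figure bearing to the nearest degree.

Leg 1 (N46°W, 4 km): east 4 sin 314° = -2.88, north 4 cos 314° = 2.78
Leg 2 (S57°W, 34 km): east 34 sin 237° = -28.51, north 34 cos 237° = -18.52
Net displacement: -31.39 east, -15.74 north. Direction back to start is (31.39, 15.74): bearing = atan2(31.39, 15.74) mod 360° = 63.37° ≈ 063°.

063°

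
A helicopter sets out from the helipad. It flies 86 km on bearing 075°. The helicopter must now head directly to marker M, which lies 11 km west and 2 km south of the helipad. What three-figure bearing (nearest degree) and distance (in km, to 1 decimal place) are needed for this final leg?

Leg 1 (075°, 86 km): east 86 sin 75° = 83.07, north 86 cos 75° = 22.26
Current position: (83.07, 22.26). Target: (-11, -2). Remaining: Δeast = -94.07, Δnorth = -24.26.
Bearing = atan2(-94.07, -24.26) mod 360° = 255.54°; distance = √((-94.07)² + (-24.26)²) = 97.147 km.

256°, 97.1 km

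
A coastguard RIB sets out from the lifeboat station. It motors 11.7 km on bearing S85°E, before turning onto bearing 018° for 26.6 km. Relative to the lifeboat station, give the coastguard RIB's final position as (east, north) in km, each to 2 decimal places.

(19.88, 24.28)

Leg 1 (S85°E, 11.7 km): east 11.7 sin 95° = 11.66, north 11.7 cos 95° = -1.02
Leg 2 (018°, 26.6 km): east 26.6 sin 18° = 8.22, north 26.6 cos 18° = 25.30
Summing: 19.88 km east, 24.28 km north → (19.88, 24.28).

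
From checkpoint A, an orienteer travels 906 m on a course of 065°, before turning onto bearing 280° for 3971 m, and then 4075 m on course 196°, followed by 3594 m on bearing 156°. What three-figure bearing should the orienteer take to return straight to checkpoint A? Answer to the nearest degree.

024°

Leg 1 (065°, 906 m): east 906 sin 65° = 821.11, north 906 cos 65° = 382.89
Leg 2 (280°, 3971 m): east 3971 sin 280° = -3910.67, north 3971 cos 280° = 689.56
Leg 3 (196°, 4075 m): east 4075 sin 196° = -1123.22, north 4075 cos 196° = -3917.14
Leg 4 (156°, 3594 m): east 3594 sin 156° = 1461.81, north 3594 cos 156° = -3283.28
Net displacement: -2750.97 east, -6127.97 north. Direction back to start is (2750.97, 6127.97): bearing = atan2(2750.97, 6127.97) mod 360° = 24.18° ≈ 024°.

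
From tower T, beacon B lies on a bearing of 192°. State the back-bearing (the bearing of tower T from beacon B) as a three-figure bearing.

Back-bearing = 192° − 180° = 012°.

012°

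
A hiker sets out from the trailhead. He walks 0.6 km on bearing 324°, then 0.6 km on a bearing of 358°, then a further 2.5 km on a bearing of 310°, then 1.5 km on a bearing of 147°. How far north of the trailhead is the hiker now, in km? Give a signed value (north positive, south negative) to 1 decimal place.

1.4 km

Leg 1 (324°, 0.6 km): east 0.6 sin 324° = -0.35, north 0.6 cos 324° = 0.49
Leg 2 (358°, 0.6 km): east 0.6 sin 358° = -0.02, north 0.6 cos 358° = 0.60
Leg 3 (310°, 2.5 km): east 2.5 sin 310° = -1.92, north 2.5 cos 310° = 1.61
Leg 4 (147°, 1.5 km): east 1.5 sin 147° = 0.82, north 1.5 cos 147° = -1.26
Net north component: 1.43 km.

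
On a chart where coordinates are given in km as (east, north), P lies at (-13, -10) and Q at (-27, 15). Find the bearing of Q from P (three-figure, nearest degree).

331°

Δeast = -27 − -13 = -14.00; Δnorth = 15 − -10 = 25.00.
Bearing = atan2(Δeast, Δnorth) mod 360° = 330.75° ≈ 331°.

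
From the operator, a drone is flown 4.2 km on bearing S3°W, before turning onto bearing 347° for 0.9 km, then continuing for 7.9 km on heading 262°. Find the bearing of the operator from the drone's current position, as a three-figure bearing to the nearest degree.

062°

Leg 1 (S3°W, 4.2 km): east 4.2 sin 183° = -0.22, north 4.2 cos 183° = -4.19
Leg 2 (347°, 0.9 km): east 0.9 sin 347° = -0.20, north 0.9 cos 347° = 0.88
Leg 3 (262°, 7.9 km): east 7.9 sin 262° = -7.82, north 7.9 cos 262° = -1.10
Net displacement: -8.25 east, -4.42 north. Direction back to start is (8.25, 4.42): bearing = atan2(8.25, 4.42) mod 360° = 61.82° ≈ 062°.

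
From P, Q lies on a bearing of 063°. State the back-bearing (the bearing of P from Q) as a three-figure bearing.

243°

Back-bearing = 063° + 180° = 243°.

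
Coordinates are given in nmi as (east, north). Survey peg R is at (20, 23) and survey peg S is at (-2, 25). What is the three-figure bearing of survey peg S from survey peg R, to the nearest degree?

275°

Δeast = -2 − 20 = -22.00; Δnorth = 25 − 23 = 2.00.
Bearing = atan2(Δeast, Δnorth) mod 360° = 275.19° ≈ 275°.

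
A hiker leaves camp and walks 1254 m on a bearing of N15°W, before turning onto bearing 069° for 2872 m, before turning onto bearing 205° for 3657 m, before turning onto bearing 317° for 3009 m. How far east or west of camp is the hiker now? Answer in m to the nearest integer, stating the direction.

1241 m west

Leg 1 (N15°W, 1254 m): east 1254 sin 345° = -324.56, north 1254 cos 345° = 1211.27
Leg 2 (069°, 2872 m): east 2872 sin 69° = 2681.24, north 2872 cos 69° = 1029.23
Leg 3 (205°, 3657 m): east 3657 sin 205° = -1545.51, north 3657 cos 205° = -3314.37
Leg 4 (317°, 3009 m): east 3009 sin 317° = -2052.13, north 3009 cos 317° = 2200.64
Net east component: -1240.96 m.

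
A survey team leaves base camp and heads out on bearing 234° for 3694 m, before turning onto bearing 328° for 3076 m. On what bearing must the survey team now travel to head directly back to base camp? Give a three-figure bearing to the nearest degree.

Leg 1 (234°, 3694 m): east 3694 sin 234° = -2988.51, north 3694 cos 234° = -2171.28
Leg 2 (328°, 3076 m): east 3076 sin 328° = -1630.03, north 3076 cos 328° = 2608.60
Net displacement: -4618.54 east, 437.32 north. Direction back to start is (4618.54, -437.32): bearing = atan2(4618.54, -437.32) mod 360° = 95.41° ≈ 095°.

095°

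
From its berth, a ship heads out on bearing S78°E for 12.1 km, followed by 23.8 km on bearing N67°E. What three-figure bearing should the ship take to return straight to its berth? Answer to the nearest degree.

Leg 1 (S78°E, 12.1 km): east 12.1 sin 102° = 11.84, north 12.1 cos 102° = -2.52
Leg 2 (N67°E, 23.8 km): east 23.8 sin 67° = 21.91, north 23.8 cos 67° = 9.30
Net displacement: 33.74 east, 6.78 north. Direction back to start is (-33.74, -6.78): bearing = atan2(-33.74, -6.78) mod 360° = 258.63° ≈ 259°.

259°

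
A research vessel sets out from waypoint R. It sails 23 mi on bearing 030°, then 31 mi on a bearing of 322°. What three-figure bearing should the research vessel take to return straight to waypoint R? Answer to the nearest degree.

170°

Leg 1 (030°, 23 mi): east 23 sin 30° = 11.50, north 23 cos 30° = 19.92
Leg 2 (322°, 31 mi): east 31 sin 322° = -19.09, north 31 cos 322° = 24.43
Net displacement: -7.59 east, 44.35 north. Direction back to start is (7.59, -44.35): bearing = atan2(7.59, -44.35) mod 360° = 170.29° ≈ 170°.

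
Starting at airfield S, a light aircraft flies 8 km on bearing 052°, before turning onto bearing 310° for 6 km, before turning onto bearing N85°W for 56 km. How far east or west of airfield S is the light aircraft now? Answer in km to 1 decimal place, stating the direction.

54.1 km west

Leg 1 (052°, 8 km): east 8 sin 52° = 6.30, north 8 cos 52° = 4.93
Leg 2 (310°, 6 km): east 6 sin 310° = -4.60, north 6 cos 310° = 3.86
Leg 3 (N85°W, 56 km): east 56 sin 275° = -55.79, north 56 cos 275° = 4.88
Net east component: -54.08 km.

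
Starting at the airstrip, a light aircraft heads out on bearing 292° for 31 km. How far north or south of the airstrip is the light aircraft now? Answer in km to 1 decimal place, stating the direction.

Leg 1 (292°, 31 km): east 31 sin 292° = -28.74, north 31 cos 292° = 11.61
Net north component: 11.61 km.

11.6 km north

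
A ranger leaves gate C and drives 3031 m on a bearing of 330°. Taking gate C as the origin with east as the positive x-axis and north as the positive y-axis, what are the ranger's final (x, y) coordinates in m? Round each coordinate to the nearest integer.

(-1516, 2625)

Leg 1 (330°, 3031 m): east 3031 sin 330° = -1515.50, north 3031 cos 330° = 2624.92
Summing: -1515.50 m east, 2624.92 m north → (-1516, 2625).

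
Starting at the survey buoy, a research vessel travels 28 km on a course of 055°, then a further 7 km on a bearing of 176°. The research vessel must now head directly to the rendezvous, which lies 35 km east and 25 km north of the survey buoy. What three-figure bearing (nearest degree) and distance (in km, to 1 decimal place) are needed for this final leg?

Leg 1 (055°, 28 km): east 28 sin 55° = 22.94, north 28 cos 55° = 16.06
Leg 2 (176°, 7 km): east 7 sin 176° = 0.49, north 7 cos 176° = -6.98
Current position: (23.42, 9.08). Target: (35, 25). Remaining: Δeast = 11.58, Δnorth = 15.92.
Bearing = atan2(11.58, 15.92) mod 360° = 36.02°; distance = √((11.58)² + (15.92)²) = 19.686 km.

036°, 19.7 km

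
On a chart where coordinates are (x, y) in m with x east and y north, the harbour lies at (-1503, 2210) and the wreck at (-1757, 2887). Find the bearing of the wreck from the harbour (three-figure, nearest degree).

Δeast = -1757 − -1503 = -254.00; Δnorth = 2887 − 2210 = 677.00.
Bearing = atan2(Δeast, Δnorth) mod 360° = 339.43° ≈ 339°.

339°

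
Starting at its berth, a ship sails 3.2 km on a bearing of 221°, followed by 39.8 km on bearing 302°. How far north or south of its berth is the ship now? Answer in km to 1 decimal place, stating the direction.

18.7 km north

Leg 1 (221°, 3.2 km): east 3.2 sin 221° = -2.10, north 3.2 cos 221° = -2.42
Leg 2 (302°, 39.8 km): east 39.8 sin 302° = -33.75, north 39.8 cos 302° = 21.09
Net north component: 18.68 km.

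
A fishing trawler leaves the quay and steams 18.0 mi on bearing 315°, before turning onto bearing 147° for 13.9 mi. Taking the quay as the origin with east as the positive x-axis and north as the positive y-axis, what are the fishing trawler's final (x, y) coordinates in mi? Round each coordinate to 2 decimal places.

Leg 1 (315°, 18.0 mi): east 18.0 sin 315° = -12.73, north 18.0 cos 315° = 12.73
Leg 2 (147°, 13.9 mi): east 13.9 sin 147° = 7.57, north 13.9 cos 147° = -11.66
Summing: -5.16 mi east, 1.07 mi north → (-5.16, 1.07).

(-5.16, 1.07)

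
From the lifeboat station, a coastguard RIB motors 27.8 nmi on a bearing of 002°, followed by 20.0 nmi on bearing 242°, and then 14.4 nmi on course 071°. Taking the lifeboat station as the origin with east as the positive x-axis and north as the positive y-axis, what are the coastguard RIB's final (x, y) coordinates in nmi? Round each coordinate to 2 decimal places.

(-3.07, 23.08)

Leg 1 (002°, 27.8 nmi): east 27.8 sin 2° = 0.97, north 27.8 cos 2° = 27.78
Leg 2 (242°, 20.0 nmi): east 20.0 sin 242° = -17.66, north 20.0 cos 242° = -9.39
Leg 3 (071°, 14.4 nmi): east 14.4 sin 71° = 13.62, north 14.4 cos 71° = 4.69
Summing: -3.07 nmi east, 23.08 nmi north → (-3.07, 23.08).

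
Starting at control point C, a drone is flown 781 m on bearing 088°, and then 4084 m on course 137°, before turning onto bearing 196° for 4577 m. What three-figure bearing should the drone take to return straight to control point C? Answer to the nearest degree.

343°

Leg 1 (088°, 781 m): east 781 sin 88° = 780.52, north 781 cos 88° = 27.26
Leg 2 (137°, 4084 m): east 4084 sin 137° = 2785.28, north 4084 cos 137° = -2986.85
Leg 3 (196°, 4577 m): east 4577 sin 196° = -1261.59, north 4577 cos 196° = -4399.69
Net displacement: 2304.21 east, -7359.29 north. Direction back to start is (-2304.21, 7359.29): bearing = atan2(-2304.21, 7359.29) mod 360° = 342.61° ≈ 343°.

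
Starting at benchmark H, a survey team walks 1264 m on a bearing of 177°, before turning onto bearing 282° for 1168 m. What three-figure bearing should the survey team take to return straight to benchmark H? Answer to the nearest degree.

Leg 1 (177°, 1264 m): east 1264 sin 177° = 66.15, north 1264 cos 177° = -1262.27
Leg 2 (282°, 1168 m): east 1168 sin 282° = -1142.48, north 1168 cos 282° = 242.84
Net displacement: -1076.32 east, -1019.43 north. Direction back to start is (1076.32, 1019.43): bearing = atan2(1076.32, 1019.43) mod 360° = 46.56° ≈ 047°.

047°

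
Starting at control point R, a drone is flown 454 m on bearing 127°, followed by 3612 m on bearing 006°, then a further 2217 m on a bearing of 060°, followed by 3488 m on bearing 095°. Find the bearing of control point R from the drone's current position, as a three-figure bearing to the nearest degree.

236°

Leg 1 (127°, 454 m): east 454 sin 127° = 362.58, north 454 cos 127° = -273.22
Leg 2 (006°, 3612 m): east 3612 sin 6° = 377.56, north 3612 cos 6° = 3592.21
Leg 3 (060°, 2217 m): east 2217 sin 60° = 1919.98, north 2217 cos 60° = 1108.50
Leg 4 (095°, 3488 m): east 3488 sin 95° = 3474.73, north 3488 cos 95° = -304.00
Net displacement: 6134.84 east, 4123.49 north. Direction back to start is (-6134.84, -4123.49): bearing = atan2(-6134.84, -4123.49) mod 360° = 236.09° ≈ 236°.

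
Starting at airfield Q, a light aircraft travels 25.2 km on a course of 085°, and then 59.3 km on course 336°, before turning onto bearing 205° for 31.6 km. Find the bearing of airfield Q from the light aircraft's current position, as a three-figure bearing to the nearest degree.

Leg 1 (085°, 25.2 km): east 25.2 sin 85° = 25.10, north 25.2 cos 85° = 2.20
Leg 2 (336°, 59.3 km): east 59.3 sin 336° = -24.12, north 59.3 cos 336° = 54.17
Leg 3 (205°, 31.6 km): east 31.6 sin 205° = -13.35, north 31.6 cos 205° = -28.64
Net displacement: -12.37 east, 27.73 north. Direction back to start is (12.37, -27.73): bearing = atan2(12.37, -27.73) mod 360° = 155.96° ≈ 156°.

156°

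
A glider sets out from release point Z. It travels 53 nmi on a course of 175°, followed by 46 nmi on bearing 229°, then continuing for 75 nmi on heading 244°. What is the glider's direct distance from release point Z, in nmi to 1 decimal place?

151.4 nmi

Leg 1 (175°, 53 nmi): east 53 sin 175° = 4.62, north 53 cos 175° = -52.80
Leg 2 (229°, 46 nmi): east 46 sin 229° = -34.72, north 46 cos 229° = -30.18
Leg 3 (244°, 75 nmi): east 75 sin 244° = -67.41, north 75 cos 244° = -32.88
Net: -97.51 east, -115.85 north. Distance = √((-97.51)² + (-115.85)²) = 151.426 nmi.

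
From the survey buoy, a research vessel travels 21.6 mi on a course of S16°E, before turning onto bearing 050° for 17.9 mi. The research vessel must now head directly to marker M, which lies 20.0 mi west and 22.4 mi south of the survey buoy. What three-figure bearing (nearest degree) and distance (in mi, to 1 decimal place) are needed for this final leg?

Leg 1 (S16°E, 21.6 mi): east 21.6 sin 164° = 5.95, north 21.6 cos 164° = -20.76
Leg 2 (050°, 17.9 mi): east 17.9 sin 50° = 13.71, north 17.9 cos 50° = 11.51
Current position: (19.67, -9.26). Target: (-20.0, -22.4). Remaining: Δeast = -39.67, Δnorth = -13.14.
Bearing = atan2(-39.67, -13.14) mod 360° = 251.67°; distance = √((-39.67)² + (-13.14)²) = 41.787 mi.

252°, 41.8 mi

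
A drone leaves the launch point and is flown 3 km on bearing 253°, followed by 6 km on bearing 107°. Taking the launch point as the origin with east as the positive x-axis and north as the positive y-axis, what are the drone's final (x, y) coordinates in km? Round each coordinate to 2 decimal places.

(2.87, -2.63)

Leg 1 (253°, 3 km): east 3 sin 253° = -2.87, north 3 cos 253° = -0.88
Leg 2 (107°, 6 km): east 6 sin 107° = 5.74, north 6 cos 107° = -1.75
Summing: 2.87 km east, -2.63 km north → (2.87, -2.63).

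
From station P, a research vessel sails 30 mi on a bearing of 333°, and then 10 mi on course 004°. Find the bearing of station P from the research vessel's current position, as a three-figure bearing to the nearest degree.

Leg 1 (333°, 30 mi): east 30 sin 333° = -13.62, north 30 cos 333° = 26.73
Leg 2 (004°, 10 mi): east 10 sin 4° = 0.70, north 10 cos 4° = 9.98
Net displacement: -12.92 east, 36.71 north. Direction back to start is (12.92, -36.71): bearing = atan2(12.92, -36.71) mod 360° = 160.61° ≈ 161°.

161°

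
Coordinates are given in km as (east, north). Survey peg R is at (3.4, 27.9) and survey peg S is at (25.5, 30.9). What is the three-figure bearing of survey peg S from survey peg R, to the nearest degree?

Δeast = 25.5 − 3.4 = 22.10; Δnorth = 30.9 − 27.9 = 3.00.
Bearing = atan2(Δeast, Δnorth) mod 360° = 82.27° ≈ 082°.

082°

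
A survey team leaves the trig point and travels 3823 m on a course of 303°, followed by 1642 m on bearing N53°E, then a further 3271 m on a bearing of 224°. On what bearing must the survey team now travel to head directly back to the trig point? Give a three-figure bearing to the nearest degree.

Leg 1 (303°, 3823 m): east 3823 sin 303° = -3206.24, north 3823 cos 303° = 2082.16
Leg 2 (N53°E, 1642 m): east 1642 sin 53° = 1311.36, north 1642 cos 53° = 988.18
Leg 3 (224°, 3271 m): east 3271 sin 224° = -2272.23, north 3271 cos 224° = -2352.96
Net displacement: -4167.11 east, 717.37 north. Direction back to start is (4167.11, -717.37): bearing = atan2(4167.11, -717.37) mod 360° = 99.77° ≈ 100°.

100°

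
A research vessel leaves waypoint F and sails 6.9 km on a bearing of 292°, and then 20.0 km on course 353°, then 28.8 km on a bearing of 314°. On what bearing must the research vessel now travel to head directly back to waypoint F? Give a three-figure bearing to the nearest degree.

Leg 1 (292°, 6.9 km): east 6.9 sin 292° = -6.40, north 6.9 cos 292° = 2.58
Leg 2 (353°, 20.0 km): east 20.0 sin 353° = -2.44, north 20.0 cos 353° = 19.85
Leg 3 (314°, 28.8 km): east 28.8 sin 314° = -20.72, north 28.8 cos 314° = 20.01
Net displacement: -29.55 east, 42.44 north. Direction back to start is (29.55, -42.44): bearing = atan2(29.55, -42.44) mod 360° = 145.15° ≈ 145°.

145°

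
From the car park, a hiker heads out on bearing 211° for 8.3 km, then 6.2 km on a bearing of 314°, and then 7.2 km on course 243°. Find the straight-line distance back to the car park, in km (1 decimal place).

16.3 km

Leg 1 (211°, 8.3 km): east 8.3 sin 211° = -4.27, north 8.3 cos 211° = -7.11
Leg 2 (314°, 6.2 km): east 6.2 sin 314° = -4.46, north 6.2 cos 314° = 4.31
Leg 3 (243°, 7.2 km): east 7.2 sin 243° = -6.42, north 7.2 cos 243° = -3.27
Net: -15.15 east, -6.08 north. Distance = √((-15.15)² + (-6.08)²) = 16.323 km.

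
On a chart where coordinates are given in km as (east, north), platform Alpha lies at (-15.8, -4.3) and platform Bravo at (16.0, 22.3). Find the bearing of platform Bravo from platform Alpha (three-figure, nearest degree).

Δeast = 16.0 − -15.8 = 31.80; Δnorth = 22.3 − -4.3 = 26.60.
Bearing = atan2(Δeast, Δnorth) mod 360° = 50.09° ≈ 050°.

050°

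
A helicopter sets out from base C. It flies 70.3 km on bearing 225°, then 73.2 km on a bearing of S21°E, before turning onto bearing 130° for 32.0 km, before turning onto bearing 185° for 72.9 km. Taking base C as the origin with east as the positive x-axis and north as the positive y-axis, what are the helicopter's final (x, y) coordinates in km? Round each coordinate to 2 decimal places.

Leg 1 (225°, 70.3 km): east 70.3 sin 225° = -49.71, north 70.3 cos 225° = -49.71
Leg 2 (S21°E, 73.2 km): east 73.2 sin 159° = 26.23, north 73.2 cos 159° = -68.34
Leg 3 (130°, 32.0 km): east 32.0 sin 130° = 24.51, north 32.0 cos 130° = -20.57
Leg 4 (185°, 72.9 km): east 72.9 sin 185° = -6.35, north 72.9 cos 185° = -72.62
Summing: -5.32 km east, -211.24 km north → (-5.32, -211.24).

(-5.32, -211.24)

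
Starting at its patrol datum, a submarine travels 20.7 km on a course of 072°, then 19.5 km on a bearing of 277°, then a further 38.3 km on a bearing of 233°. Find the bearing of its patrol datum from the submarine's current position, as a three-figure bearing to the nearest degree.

Leg 1 (072°, 20.7 km): east 20.7 sin 72° = 19.69, north 20.7 cos 72° = 6.40
Leg 2 (277°, 19.5 km): east 19.5 sin 277° = -19.35, north 19.5 cos 277° = 2.38
Leg 3 (233°, 38.3 km): east 38.3 sin 233° = -30.59, north 38.3 cos 233° = -23.05
Net displacement: -30.26 east, -14.28 north. Direction back to start is (30.26, 14.28): bearing = atan2(30.26, 14.28) mod 360° = 64.74° ≈ 065°.

065°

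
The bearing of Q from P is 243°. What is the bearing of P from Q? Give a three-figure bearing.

063°

Back-bearing = 243° − 180° = 063°.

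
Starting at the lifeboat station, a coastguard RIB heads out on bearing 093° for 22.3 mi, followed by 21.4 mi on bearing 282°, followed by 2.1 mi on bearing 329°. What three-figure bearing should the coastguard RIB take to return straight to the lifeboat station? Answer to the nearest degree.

183°

Leg 1 (093°, 22.3 mi): east 22.3 sin 93° = 22.27, north 22.3 cos 93° = -1.17
Leg 2 (282°, 21.4 mi): east 21.4 sin 282° = -20.93, north 21.4 cos 282° = 4.45
Leg 3 (329°, 2.1 mi): east 2.1 sin 329° = -1.08, north 2.1 cos 329° = 1.80
Net displacement: 0.26 east, 5.08 north. Direction back to start is (-0.26, -5.08): bearing = atan2(-0.26, -5.08) mod 360° = 182.88° ≈ 183°.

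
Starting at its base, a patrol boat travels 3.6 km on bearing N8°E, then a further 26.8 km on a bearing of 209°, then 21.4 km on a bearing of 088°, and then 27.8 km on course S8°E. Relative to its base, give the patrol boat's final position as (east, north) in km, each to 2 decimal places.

Leg 1 (N8°E, 3.6 km): east 3.6 sin 8° = 0.50, north 3.6 cos 8° = 3.56
Leg 2 (209°, 26.8 km): east 26.8 sin 209° = -12.99, north 26.8 cos 209° = -23.44
Leg 3 (088°, 21.4 km): east 21.4 sin 88° = 21.39, north 21.4 cos 88° = 0.75
Leg 4 (S8°E, 27.8 km): east 27.8 sin 172° = 3.87, north 27.8 cos 172° = -27.53
Summing: 12.76 km east, -46.66 km north → (12.76, -46.66).

(12.76, -46.66)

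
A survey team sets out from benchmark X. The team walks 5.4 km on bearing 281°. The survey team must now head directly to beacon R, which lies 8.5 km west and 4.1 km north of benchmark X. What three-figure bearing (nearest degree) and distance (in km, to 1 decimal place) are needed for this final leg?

Leg 1 (281°, 5.4 km): east 5.4 sin 281° = -5.30, north 5.4 cos 281° = 1.03
Current position: (-5.30, 1.03). Target: (-8.5, 4.1). Remaining: Δeast = -3.20, Δnorth = 3.07.
Bearing = atan2(-3.20, 3.07) mod 360° = 313.82°; distance = √((-3.20)² + (3.07)²) = 4.434 km.

314°, 4.4 km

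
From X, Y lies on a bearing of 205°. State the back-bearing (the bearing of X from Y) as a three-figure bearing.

025°

Back-bearing = 205° − 180° = 025°.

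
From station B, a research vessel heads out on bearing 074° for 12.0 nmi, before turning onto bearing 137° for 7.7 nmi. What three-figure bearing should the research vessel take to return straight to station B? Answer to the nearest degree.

278°

Leg 1 (074°, 12.0 nmi): east 12.0 sin 74° = 11.54, north 12.0 cos 74° = 3.31
Leg 2 (137°, 7.7 nmi): east 7.7 sin 137° = 5.25, north 7.7 cos 137° = -5.63
Net displacement: 16.79 east, -2.32 north. Direction back to start is (-16.79, 2.32): bearing = atan2(-16.79, 2.32) mod 360° = 277.88° ≈ 278°.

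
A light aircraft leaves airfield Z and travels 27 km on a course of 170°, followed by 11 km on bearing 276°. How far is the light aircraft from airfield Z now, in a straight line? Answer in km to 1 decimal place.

26.2 km

Leg 1 (170°, 27 km): east 27 sin 170° = 4.69, north 27 cos 170° = -26.59
Leg 2 (276°, 11 km): east 11 sin 276° = -10.94, north 11 cos 276° = 1.15
Net: -6.25 east, -25.44 north. Distance = √((-6.25)² + (-25.44)²) = 26.197 km.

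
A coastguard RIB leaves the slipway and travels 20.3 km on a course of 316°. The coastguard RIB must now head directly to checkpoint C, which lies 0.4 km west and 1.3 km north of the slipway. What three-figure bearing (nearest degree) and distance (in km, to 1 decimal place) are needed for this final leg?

134°, 19.1 km

Leg 1 (316°, 20.3 km): east 20.3 sin 316° = -14.10, north 20.3 cos 316° = 14.60
Current position: (-14.10, 14.60). Target: (-0.4, 1.3). Remaining: Δeast = 13.70, Δnorth = -13.30.
Bearing = atan2(13.70, -13.30) mod 360° = 134.15°; distance = √((13.70)² + (-13.30)²) = 19.097 km.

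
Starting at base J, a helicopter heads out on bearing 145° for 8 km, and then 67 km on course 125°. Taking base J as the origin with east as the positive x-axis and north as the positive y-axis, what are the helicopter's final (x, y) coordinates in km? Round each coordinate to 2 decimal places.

(59.47, -44.98)

Leg 1 (145°, 8 km): east 8 sin 145° = 4.59, north 8 cos 145° = -6.55
Leg 2 (125°, 67 km): east 67 sin 125° = 54.88, north 67 cos 125° = -38.43
Summing: 59.47 km east, -44.98 km north → (59.47, -44.98).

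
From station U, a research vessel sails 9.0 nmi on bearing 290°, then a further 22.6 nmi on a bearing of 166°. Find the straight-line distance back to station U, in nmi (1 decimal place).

19.1 nmi

Leg 1 (290°, 9.0 nmi): east 9.0 sin 290° = -8.46, north 9.0 cos 290° = 3.08
Leg 2 (166°, 22.6 nmi): east 22.6 sin 166° = 5.47, north 22.6 cos 166° = -21.93
Net: -2.99 east, -18.85 north. Distance = √((-2.99)² + (-18.85)²) = 19.086 nmi.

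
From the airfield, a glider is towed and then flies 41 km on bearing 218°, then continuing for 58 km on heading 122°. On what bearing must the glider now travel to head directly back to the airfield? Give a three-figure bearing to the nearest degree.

Leg 1 (218°, 41 km): east 41 sin 218° = -25.24, north 41 cos 218° = -32.31
Leg 2 (122°, 58 km): east 58 sin 122° = 49.19, north 58 cos 122° = -30.74
Net displacement: 23.94 east, -63.04 north. Direction back to start is (-23.94, 63.04): bearing = atan2(-23.94, 63.04) mod 360° = 339.20° ≈ 339°.

339°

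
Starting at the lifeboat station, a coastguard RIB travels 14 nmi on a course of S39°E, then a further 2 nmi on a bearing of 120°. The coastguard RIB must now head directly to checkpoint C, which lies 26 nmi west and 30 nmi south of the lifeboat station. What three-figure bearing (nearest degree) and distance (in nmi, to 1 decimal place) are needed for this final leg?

Leg 1 (S39°E, 14 nmi): east 14 sin 141° = 8.81, north 14 cos 141° = -10.88
Leg 2 (120°, 2 nmi): east 2 sin 120° = 1.73, north 2 cos 120° = -1.00
Current position: (10.54, -11.88). Target: (-26, -30). Remaining: Δeast = -36.54, Δnorth = -18.12.
Bearing = atan2(-36.54, -18.12) mod 360° = 243.63°; distance = √((-36.54)² + (-18.12)²) = 40.788 nmi.

244°, 40.8 nmi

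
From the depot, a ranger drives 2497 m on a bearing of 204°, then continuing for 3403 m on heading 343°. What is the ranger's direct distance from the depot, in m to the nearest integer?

Leg 1 (204°, 2497 m): east 2497 sin 204° = -1015.62, north 2497 cos 204° = -2281.12
Leg 2 (343°, 3403 m): east 3403 sin 343° = -994.94, north 3403 cos 343° = 3254.31
Net: -2010.56 east, 973.18 north. Distance = √((-2010.56)² + (973.18)²) = 2233.706 m.

2234 m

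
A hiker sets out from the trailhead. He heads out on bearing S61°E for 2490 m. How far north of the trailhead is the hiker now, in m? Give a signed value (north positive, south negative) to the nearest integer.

Leg 1 (S61°E, 2490 m): east 2490 sin 119° = 2177.80, north 2490 cos 119° = -1207.18
Net north component: -1207.18 m.

-1207 m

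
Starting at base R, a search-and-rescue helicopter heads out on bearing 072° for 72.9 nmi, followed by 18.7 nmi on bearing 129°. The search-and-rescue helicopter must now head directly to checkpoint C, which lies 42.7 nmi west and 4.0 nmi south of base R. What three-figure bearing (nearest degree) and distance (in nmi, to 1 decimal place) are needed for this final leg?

263°, 127.4 nmi

Leg 1 (072°, 72.9 nmi): east 72.9 sin 72° = 69.33, north 72.9 cos 72° = 22.53
Leg 2 (129°, 18.7 nmi): east 18.7 sin 129° = 14.53, north 18.7 cos 129° = -11.77
Current position: (83.86, 10.76). Target: (-42.7, -4.0). Remaining: Δeast = -126.56, Δnorth = -14.76.
Bearing = atan2(-126.56, -14.76) mod 360° = 263.35°; distance = √((-126.56)² + (-14.76)²) = 127.422 nmi.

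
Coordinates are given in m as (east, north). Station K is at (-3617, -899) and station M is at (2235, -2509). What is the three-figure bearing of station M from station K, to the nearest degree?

Δeast = 2235 − -3617 = 5852.00; Δnorth = -2509 − -899 = -1610.00.
Bearing = atan2(Δeast, Δnorth) mod 360° = 105.38° ≈ 105°.

105°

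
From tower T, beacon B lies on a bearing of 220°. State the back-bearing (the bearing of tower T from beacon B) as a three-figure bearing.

Back-bearing = 220° − 180° = 040°.

040°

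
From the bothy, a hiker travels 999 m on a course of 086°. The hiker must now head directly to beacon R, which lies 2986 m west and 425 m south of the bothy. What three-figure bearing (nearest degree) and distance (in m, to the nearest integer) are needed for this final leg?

Leg 1 (086°, 999 m): east 999 sin 86° = 996.57, north 999 cos 86° = 69.69
Current position: (996.57, 69.69). Target: (-2986, -425). Remaining: Δeast = -3982.57, Δnorth = -494.69.
Bearing = atan2(-3982.57, -494.69) mod 360° = 262.92°; distance = √((-3982.57)² + (-494.69)²) = 4013.172 m.

263°, 4013 m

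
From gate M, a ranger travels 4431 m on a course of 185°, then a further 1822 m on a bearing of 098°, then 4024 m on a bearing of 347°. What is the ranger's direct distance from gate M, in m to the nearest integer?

Leg 1 (185°, 4431 m): east 4431 sin 185° = -386.19, north 4431 cos 185° = -4414.14
Leg 2 (098°, 1822 m): east 1822 sin 98° = 1804.27, north 1822 cos 98° = -253.57
Leg 3 (347°, 4024 m): east 4024 sin 347° = -905.20, north 4024 cos 347° = 3920.87
Net: 512.88 east, -746.85 north. Distance = √((512.88)² + (-746.85)²) = 905.994 m.

906 m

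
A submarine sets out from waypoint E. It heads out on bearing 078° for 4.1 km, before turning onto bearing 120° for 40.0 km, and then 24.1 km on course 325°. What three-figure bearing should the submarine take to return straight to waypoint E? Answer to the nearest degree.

Leg 1 (078°, 4.1 km): east 4.1 sin 78° = 4.01, north 4.1 cos 78° = 0.85
Leg 2 (120°, 40.0 km): east 40.0 sin 120° = 34.64, north 40.0 cos 120° = -20.00
Leg 3 (325°, 24.1 km): east 24.1 sin 325° = -13.82, north 24.1 cos 325° = 19.74
Net displacement: 24.83 east, 0.59 north. Direction back to start is (-24.83, -0.59): bearing = atan2(-24.83, -0.59) mod 360° = 268.63° ≈ 269°.

269°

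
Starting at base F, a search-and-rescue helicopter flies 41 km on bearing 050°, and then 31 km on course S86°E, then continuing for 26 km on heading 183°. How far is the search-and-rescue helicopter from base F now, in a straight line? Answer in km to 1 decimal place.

61.0 km

Leg 1 (050°, 41 km): east 41 sin 50° = 31.41, north 41 cos 50° = 26.35
Leg 2 (S86°E, 31 km): east 31 sin 94° = 30.92, north 31 cos 94° = -2.16
Leg 3 (183°, 26 km): east 26 sin 183° = -1.36, north 26 cos 183° = -25.96
Net: 60.97 east, -1.77 north. Distance = √((60.97)² + (-1.77)²) = 60.997 km.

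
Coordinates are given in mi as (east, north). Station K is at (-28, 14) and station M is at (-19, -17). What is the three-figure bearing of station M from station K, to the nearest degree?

164°

Δeast = -19 − -28 = 9.00; Δnorth = -17 − 14 = -31.00.
Bearing = atan2(Δeast, Δnorth) mod 360° = 163.81° ≈ 164°.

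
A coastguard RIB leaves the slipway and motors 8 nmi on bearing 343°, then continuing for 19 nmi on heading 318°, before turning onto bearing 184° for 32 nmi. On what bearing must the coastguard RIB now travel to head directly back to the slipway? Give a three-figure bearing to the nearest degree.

Leg 1 (343°, 8 nmi): east 8 sin 343° = -2.34, north 8 cos 343° = 7.65
Leg 2 (318°, 19 nmi): east 19 sin 318° = -12.71, north 19 cos 318° = 14.12
Leg 3 (184°, 32 nmi): east 32 sin 184° = -2.23, north 32 cos 184° = -31.92
Net displacement: -17.28 east, -10.15 north. Direction back to start is (17.28, 10.15): bearing = atan2(17.28, 10.15) mod 360° = 59.57° ≈ 060°.

060°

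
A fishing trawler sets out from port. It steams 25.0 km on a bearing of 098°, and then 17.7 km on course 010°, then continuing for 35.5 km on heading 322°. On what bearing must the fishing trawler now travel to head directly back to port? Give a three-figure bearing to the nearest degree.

Leg 1 (098°, 25.0 km): east 25.0 sin 98° = 24.76, north 25.0 cos 98° = -3.48
Leg 2 (010°, 17.7 km): east 17.7 sin 10° = 3.07, north 17.7 cos 10° = 17.43
Leg 3 (322°, 35.5 km): east 35.5 sin 322° = -21.86, north 35.5 cos 322° = 27.97
Net displacement: 5.97 east, 41.93 north. Direction back to start is (-5.97, -41.93): bearing = atan2(-5.97, -41.93) mod 360° = 188.11° ≈ 188°.

188°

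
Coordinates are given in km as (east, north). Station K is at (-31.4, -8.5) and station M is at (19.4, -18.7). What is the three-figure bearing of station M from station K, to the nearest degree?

Δeast = 19.4 − -31.4 = 50.80; Δnorth = -18.7 − -8.5 = -10.20.
Bearing = atan2(Δeast, Δnorth) mod 360° = 101.35° ≈ 101°.

101°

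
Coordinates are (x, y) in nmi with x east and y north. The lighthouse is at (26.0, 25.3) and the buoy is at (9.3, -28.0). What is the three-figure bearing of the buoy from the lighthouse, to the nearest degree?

197°

Δeast = 9.3 − 26.0 = -16.70; Δnorth = -28.0 − 25.3 = -53.30.
Bearing = atan2(Δeast, Δnorth) mod 360° = 197.40° ≈ 197°.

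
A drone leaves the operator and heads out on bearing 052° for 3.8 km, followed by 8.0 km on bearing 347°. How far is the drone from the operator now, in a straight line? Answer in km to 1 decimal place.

Leg 1 (052°, 3.8 km): east 3.8 sin 52° = 2.99, north 3.8 cos 52° = 2.34
Leg 2 (347°, 8.0 km): east 8.0 sin 347° = -1.80, north 8.0 cos 347° = 7.79
Net: 1.19 east, 10.13 north. Distance = √((1.19)² + (10.13)²) = 10.205 km.

10.2 km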